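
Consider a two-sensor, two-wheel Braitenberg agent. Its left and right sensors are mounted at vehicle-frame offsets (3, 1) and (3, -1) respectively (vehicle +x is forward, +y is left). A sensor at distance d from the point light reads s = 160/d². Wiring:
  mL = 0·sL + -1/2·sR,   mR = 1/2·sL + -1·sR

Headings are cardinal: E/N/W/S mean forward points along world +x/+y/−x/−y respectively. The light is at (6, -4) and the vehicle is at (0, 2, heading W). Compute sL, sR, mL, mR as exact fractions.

80/53 16/13 -8/13 -328/689

left sensor world pos  = (-3, 1); dL² = 106
right sensor world pos = (-3, 3); dR² = 130
sL = 160/106 = 80/53
sR = 160/130 = 16/13
mL = 0·sL + -1/2·sR = -8/13
mR = 1/2·sL + -1·sR = -328/689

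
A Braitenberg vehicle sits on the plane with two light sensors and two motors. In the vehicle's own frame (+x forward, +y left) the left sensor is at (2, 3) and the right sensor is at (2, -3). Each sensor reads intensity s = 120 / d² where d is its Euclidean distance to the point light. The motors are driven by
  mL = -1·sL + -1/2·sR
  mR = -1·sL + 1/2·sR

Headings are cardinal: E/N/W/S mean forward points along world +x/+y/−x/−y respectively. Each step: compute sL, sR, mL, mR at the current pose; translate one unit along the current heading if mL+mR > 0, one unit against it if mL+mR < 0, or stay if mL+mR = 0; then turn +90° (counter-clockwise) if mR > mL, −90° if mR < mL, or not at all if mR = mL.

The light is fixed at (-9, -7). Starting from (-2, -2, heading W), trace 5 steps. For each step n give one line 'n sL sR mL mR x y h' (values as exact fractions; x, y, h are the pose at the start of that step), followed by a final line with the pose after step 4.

0 120/29 120/89 -12420/2581 -8940/2581 -2 -2 W
1 12/13 60/17 -594/221 186/221 -1 -2 S
2 120/181 120/109 -23940/19729 -2220/19729 -1 -1 E
3 3/2 30/41 -153/82 -93/82 -2 -1 N
4 120/29 120/89 -12420/2581 -8940/2581 -2 -2 W
final -1 -2 S

n=0: pose=(-2,-2,W); sL=120/29, sR=120/89; mL=-12420/2581, mR=-8940/2581; mL+mR=-240/29 → advance -1; mR−mL=120/89 → turn +1·90°
n=1: pose=(-1,-2,S); sL=12/13, sR=60/17; mL=-594/221, mR=186/221; mL+mR=-24/13 → advance -1; mR−mL=60/17 → turn +1·90°
n=2: pose=(-1,-1,E); sL=120/181, sR=120/109; mL=-23940/19729, mR=-2220/19729; mL+mR=-240/181 → advance -1; mR−mL=120/109 → turn +1·90°
n=3: pose=(-2,-1,N); sL=3/2, sR=30/41; mL=-153/82, mR=-93/82; mL+mR=-3 → advance -1; mR−mL=30/41 → turn +1·90°
n=4: pose=(-2,-2,W); sL=120/29, sR=120/89; mL=-12420/2581, mR=-8940/2581; mL+mR=-240/29 → advance -1; mR−mL=120/89 → turn +1·90°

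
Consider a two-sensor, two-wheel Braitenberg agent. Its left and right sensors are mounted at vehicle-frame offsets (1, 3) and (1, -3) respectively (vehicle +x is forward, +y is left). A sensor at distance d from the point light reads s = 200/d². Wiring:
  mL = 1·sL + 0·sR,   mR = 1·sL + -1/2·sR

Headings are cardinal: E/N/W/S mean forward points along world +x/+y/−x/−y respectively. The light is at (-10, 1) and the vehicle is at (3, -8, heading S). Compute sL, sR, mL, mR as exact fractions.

50/89 1 50/89 11/178

left sensor world pos  = (6, -9); dL² = 356
right sensor world pos = (0, -9); dR² = 200
sL = 200/356 = 50/89
sR = 200/200 = 1
mL = 1·sL + 0·sR = 50/89
mR = 1·sL + -1/2·sR = 11/178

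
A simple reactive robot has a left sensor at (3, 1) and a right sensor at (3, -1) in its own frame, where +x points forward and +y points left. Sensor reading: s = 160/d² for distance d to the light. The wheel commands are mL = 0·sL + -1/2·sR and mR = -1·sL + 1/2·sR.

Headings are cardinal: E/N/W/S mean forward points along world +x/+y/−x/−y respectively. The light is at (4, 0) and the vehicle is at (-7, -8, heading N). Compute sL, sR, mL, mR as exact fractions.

160/169 32/25 -16/25 -1296/4225

left sensor world pos  = (-8, -5); dL² = 169
right sensor world pos = (-6, -5); dR² = 125
sL = 160/169 = 160/169
sR = 160/125 = 32/25
mL = 0·sL + -1/2·sR = -16/25
mR = -1·sL + 1/2·sR = -1296/4225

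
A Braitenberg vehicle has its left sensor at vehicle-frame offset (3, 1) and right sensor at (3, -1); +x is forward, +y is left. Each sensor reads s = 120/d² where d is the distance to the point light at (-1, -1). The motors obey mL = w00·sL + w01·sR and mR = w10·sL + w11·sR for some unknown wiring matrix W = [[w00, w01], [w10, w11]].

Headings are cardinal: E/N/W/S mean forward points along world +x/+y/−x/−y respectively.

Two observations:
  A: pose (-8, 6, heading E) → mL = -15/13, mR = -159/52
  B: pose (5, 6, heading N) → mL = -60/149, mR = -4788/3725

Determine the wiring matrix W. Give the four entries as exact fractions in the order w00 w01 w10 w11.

0 -1/2 -1/2 -1

obs A: pose=(-8,6,E) → sL=3/2, sR=30/13, mL=-15/13, mR=-159/52
obs B: pose=(5,6,N) → sL=24/25, sR=120/149, mL=-60/149, mR=-4788/3725
sensor matrix S = [[3/2, 30/13], [24/25, 120/149]]; det S = -9756/9685
solve [mL_A; mL_B] = S·[w00; w01] and [mR_A; mR_B] = S·[w10; w11]:
  w00 = 0, w01 = -1/2, w10 = -1/2, w11 = -1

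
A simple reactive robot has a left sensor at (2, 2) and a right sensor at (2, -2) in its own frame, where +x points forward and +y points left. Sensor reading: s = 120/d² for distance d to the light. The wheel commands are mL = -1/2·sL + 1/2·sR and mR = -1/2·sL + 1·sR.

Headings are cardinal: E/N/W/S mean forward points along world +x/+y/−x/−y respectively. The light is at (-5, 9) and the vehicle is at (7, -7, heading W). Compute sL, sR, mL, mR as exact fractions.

left sensor world pos  = (5, -9); dL² = 424
right sensor world pos = (5, -5); dR² = 296
sL = 120/424 = 15/53
sR = 120/296 = 15/37
mL = -1/2·sL + 1/2·sR = 120/1961
mR = -1/2·sL + 1·sR = 1035/3922

15/53 15/37 120/1961 1035/3922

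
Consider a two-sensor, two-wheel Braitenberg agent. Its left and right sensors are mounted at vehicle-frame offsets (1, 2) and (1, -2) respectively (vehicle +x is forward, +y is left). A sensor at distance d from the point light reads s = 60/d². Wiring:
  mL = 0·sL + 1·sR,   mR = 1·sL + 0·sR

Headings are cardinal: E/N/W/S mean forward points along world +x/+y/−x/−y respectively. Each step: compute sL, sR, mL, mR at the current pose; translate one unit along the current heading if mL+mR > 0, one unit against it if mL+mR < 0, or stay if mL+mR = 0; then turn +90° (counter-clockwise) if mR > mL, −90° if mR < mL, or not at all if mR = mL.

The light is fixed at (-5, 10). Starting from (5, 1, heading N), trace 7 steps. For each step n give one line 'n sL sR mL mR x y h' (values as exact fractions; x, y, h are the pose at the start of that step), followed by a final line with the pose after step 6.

0 15/32 15/52 15/52 15/32 5 1 N
1 60/181 20/39 20/39 60/181 5 2 W
2 30/49 6/17 6/17 30/49 4 2 N
3 12/29 60/89 60/89 12/29 4 3 W
4 5/6 15/34 15/34 5/6 3 3 N
5 60/113 12/13 12/13 60/113 3 4 W
6 6/5 30/53 30/53 6/5 2 4 N
final 2 5 W

n=0: pose=(5,1,N); sL=15/32, sR=15/52; mL=15/52, mR=15/32; mL+mR=315/416 → advance +1; mR−mL=75/416 → turn +1·90°
n=1: pose=(5,2,W); sL=60/181, sR=20/39; mL=20/39, mR=60/181; mL+mR=5960/7059 → advance +1; mR−mL=-1280/7059 → turn -1·90°
n=2: pose=(4,2,N); sL=30/49, sR=6/17; mL=6/17, mR=30/49; mL+mR=804/833 → advance +1; mR−mL=216/833 → turn +1·90°
n=3: pose=(4,3,W); sL=12/29, sR=60/89; mL=60/89, mR=12/29; mL+mR=2808/2581 → advance +1; mR−mL=-672/2581 → turn -1·90°
n=4: pose=(3,3,N); sL=5/6, sR=15/34; mL=15/34, mR=5/6; mL+mR=65/51 → advance +1; mR−mL=20/51 → turn +1·90°
n=5: pose=(3,4,W); sL=60/113, sR=12/13; mL=12/13, mR=60/113; mL+mR=2136/1469 → advance +1; mR−mL=-576/1469 → turn -1·90°
n=6: pose=(2,4,N); sL=6/5, sR=30/53; mL=30/53, mR=6/5; mL+mR=468/265 → advance +1; mR−mL=168/265 → turn +1·90°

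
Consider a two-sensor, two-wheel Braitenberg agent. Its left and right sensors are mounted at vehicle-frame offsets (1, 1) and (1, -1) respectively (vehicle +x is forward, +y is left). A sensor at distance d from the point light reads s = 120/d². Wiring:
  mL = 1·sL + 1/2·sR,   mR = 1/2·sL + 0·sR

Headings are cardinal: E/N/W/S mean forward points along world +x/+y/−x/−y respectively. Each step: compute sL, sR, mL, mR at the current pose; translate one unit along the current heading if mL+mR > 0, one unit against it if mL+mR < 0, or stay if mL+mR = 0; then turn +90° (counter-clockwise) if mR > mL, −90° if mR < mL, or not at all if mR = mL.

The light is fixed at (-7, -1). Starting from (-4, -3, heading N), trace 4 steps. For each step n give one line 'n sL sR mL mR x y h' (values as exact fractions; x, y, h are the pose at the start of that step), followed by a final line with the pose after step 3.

n=0: pose=(-4,-3,N); sL=24, sR=120/17; mL=468/17, mR=12; mL+mR=672/17 → advance +1; mR−mL=-264/17 → turn -1·90°
n=1: pose=(-4,-2,E); sL=15/2, sR=6; mL=21/2, mR=15/4; mL+mR=57/4 → advance +1; mR−mL=-27/4 → turn -1·90°
n=2: pose=(-3,-2,S); sL=120/29, sR=120/13; mL=3300/377, mR=60/29; mL+mR=4080/377 → advance +1; mR−mL=-2520/377 → turn -1·90°
n=3: pose=(-3,-3,W); sL=20/3, sR=12; mL=38/3, mR=10/3; mL+mR=16 → advance +1; mR−mL=-28/3 → turn -1·90°

0 24 120/17 468/17 12 -4 -3 N
1 15/2 6 21/2 15/4 -4 -2 E
2 120/29 120/13 3300/377 60/29 -3 -2 S
3 20/3 12 38/3 10/3 -3 -3 W
final -4 -3 N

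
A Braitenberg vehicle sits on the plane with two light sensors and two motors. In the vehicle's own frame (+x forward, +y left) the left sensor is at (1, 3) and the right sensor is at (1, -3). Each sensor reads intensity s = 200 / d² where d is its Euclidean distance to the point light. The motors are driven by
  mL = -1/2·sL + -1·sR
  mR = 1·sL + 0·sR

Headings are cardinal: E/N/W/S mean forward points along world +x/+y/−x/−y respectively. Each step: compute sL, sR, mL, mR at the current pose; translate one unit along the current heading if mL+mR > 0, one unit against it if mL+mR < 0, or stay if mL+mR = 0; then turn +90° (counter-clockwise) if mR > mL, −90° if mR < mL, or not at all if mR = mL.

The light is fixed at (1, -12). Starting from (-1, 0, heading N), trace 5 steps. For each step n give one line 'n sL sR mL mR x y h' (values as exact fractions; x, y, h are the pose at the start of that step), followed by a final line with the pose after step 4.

0 100/97 20/17 -2790/1649 100/97 -1 0 N
1 200/73 40/41 -7020/2993 200/73 -1 -1 W
2 2 25/17 -42/17 2 -2 -1 S
3 200/229 40/17 -10860/3893 200/229 -2 0 E
4 100/109 20/17 -3030/1853 100/109 -3 0 N
final -3 -1 W

n=0: pose=(-1,0,N); sL=100/97, sR=20/17; mL=-2790/1649, mR=100/97; mL+mR=-1090/1649 → advance -1; mR−mL=4490/1649 → turn +1·90°
n=1: pose=(-1,-1,W); sL=200/73, sR=40/41; mL=-7020/2993, mR=200/73; mL+mR=1180/2993 → advance +1; mR−mL=15220/2993 → turn +1·90°
n=2: pose=(-2,-1,S); sL=2, sR=25/17; mL=-42/17, mR=2; mL+mR=-8/17 → advance -1; mR−mL=76/17 → turn +1·90°
n=3: pose=(-2,0,E); sL=200/229, sR=40/17; mL=-10860/3893, mR=200/229; mL+mR=-7460/3893 → advance -1; mR−mL=14260/3893 → turn +1·90°
n=4: pose=(-3,0,N); sL=100/109, sR=20/17; mL=-3030/1853, mR=100/109; mL+mR=-1330/1853 → advance -1; mR−mL=4730/1853 → turn +1·90°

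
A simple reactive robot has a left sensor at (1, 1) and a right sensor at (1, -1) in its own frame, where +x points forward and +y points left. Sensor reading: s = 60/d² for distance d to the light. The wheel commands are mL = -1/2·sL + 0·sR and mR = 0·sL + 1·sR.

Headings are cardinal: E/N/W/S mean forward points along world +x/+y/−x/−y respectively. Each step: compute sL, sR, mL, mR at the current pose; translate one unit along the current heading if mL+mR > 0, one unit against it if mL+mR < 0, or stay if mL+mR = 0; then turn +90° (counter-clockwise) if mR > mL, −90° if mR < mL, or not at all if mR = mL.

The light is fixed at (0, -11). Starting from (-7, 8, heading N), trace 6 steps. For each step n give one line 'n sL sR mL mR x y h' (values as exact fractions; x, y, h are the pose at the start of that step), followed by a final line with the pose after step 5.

n=0: pose=(-7,8,N); sL=15/116, sR=15/109; mL=-15/232, mR=15/109; mL+mR=1845/25288 → advance +1; mR−mL=5115/25288 → turn +1·90°
n=1: pose=(-7,9,W); sL=12/85, sR=12/101; mL=-6/85, mR=12/101; mL+mR=414/8585 → advance +1; mR−mL=1626/8585 → turn +1·90°
n=2: pose=(-8,9,S); sL=6/41, sR=30/221; mL=-3/41, mR=30/221; mL+mR=567/9061 → advance +1; mR−mL=1893/9061 → turn +1·90°
n=3: pose=(-8,8,E); sL=60/449, sR=60/373; mL=-30/449, mR=60/373; mL+mR=15750/167477 → advance +1; mR−mL=38130/167477 → turn +1·90°
n=4: pose=(-7,8,N); sL=15/116, sR=15/109; mL=-15/232, mR=15/109; mL+mR=1845/25288 → advance +1; mR−mL=5115/25288 → turn +1·90°
n=5: pose=(-7,9,W); sL=12/85, sR=12/101; mL=-6/85, mR=12/101; mL+mR=414/8585 → advance +1; mR−mL=1626/8585 → turn +1·90°

0 15/116 15/109 -15/232 15/109 -7 8 N
1 12/85 12/101 -6/85 12/101 -7 9 W
2 6/41 30/221 -3/41 30/221 -8 9 S
3 60/449 60/373 -30/449 60/373 -8 8 E
4 15/116 15/109 -15/232 15/109 -7 8 N
5 12/85 12/101 -6/85 12/101 -7 9 W
final -8 9 S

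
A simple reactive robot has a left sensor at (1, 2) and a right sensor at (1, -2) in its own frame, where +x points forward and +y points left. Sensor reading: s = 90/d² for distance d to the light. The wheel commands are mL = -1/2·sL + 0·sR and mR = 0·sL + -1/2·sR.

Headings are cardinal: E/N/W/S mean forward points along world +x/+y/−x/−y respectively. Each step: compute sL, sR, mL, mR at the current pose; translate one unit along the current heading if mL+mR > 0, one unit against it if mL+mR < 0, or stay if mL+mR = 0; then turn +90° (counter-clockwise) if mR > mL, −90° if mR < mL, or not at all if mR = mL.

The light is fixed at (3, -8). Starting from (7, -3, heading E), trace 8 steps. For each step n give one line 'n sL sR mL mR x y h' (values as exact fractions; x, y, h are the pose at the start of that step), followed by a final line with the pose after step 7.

0 45/37 45/17 -45/74 -45/34 7 -3 E
1 90/41 90/17 -45/41 -45/17 6 -3 S
2 9/2 45/34 -9/4 -45/68 6 -2 W
3 90/61 90/29 -45/61 -45/29 7 -2 S
4 45/17 1 -45/34 -1/2 7 -1 W
5 18/17 2 -9/17 -1 8 -1 S
6 45/26 45/58 -45/52 -45/116 8 0 W
7 90/113 18/13 -45/113 -9/13 9 0 S
final 9 1 W

n=0: pose=(7,-3,E); sL=45/37, sR=45/17; mL=-45/74, mR=-45/34; mL+mR=-1215/629 → advance -1; mR−mL=-450/629 → turn -1·90°
n=1: pose=(6,-3,S); sL=90/41, sR=90/17; mL=-45/41, mR=-45/17; mL+mR=-2610/697 → advance -1; mR−mL=-1080/697 → turn -1·90°
n=2: pose=(6,-2,W); sL=9/2, sR=45/34; mL=-9/4, mR=-45/68; mL+mR=-99/34 → advance -1; mR−mL=27/17 → turn +1·90°
n=3: pose=(7,-2,S); sL=90/61, sR=90/29; mL=-45/61, mR=-45/29; mL+mR=-4050/1769 → advance -1; mR−mL=-1440/1769 → turn -1·90°
n=4: pose=(7,-1,W); sL=45/17, sR=1; mL=-45/34, mR=-1/2; mL+mR=-31/17 → advance -1; mR−mL=14/17 → turn +1·90°
n=5: pose=(8,-1,S); sL=18/17, sR=2; mL=-9/17, mR=-1; mL+mR=-26/17 → advance -1; mR−mL=-8/17 → turn -1·90°
n=6: pose=(8,0,W); sL=45/26, sR=45/58; mL=-45/52, mR=-45/116; mL+mR=-945/754 → advance -1; mR−mL=180/377 → turn +1·90°
n=7: pose=(9,0,S); sL=90/113, sR=18/13; mL=-45/113, mR=-9/13; mL+mR=-1602/1469 → advance -1; mR−mL=-432/1469 → turn -1·90°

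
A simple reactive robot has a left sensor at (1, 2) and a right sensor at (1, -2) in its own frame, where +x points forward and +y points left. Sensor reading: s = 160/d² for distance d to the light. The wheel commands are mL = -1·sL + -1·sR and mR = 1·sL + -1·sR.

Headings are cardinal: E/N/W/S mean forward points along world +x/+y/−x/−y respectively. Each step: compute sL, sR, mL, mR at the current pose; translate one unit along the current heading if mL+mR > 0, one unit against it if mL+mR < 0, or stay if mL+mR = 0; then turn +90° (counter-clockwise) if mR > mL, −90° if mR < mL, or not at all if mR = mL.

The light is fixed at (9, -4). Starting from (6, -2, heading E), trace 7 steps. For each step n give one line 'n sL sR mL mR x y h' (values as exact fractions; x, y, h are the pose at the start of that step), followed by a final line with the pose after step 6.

n=0: pose=(6,-2,E); sL=8, sR=40; mL=-48, mR=-32; mL+mR=-80 → advance -1; mR−mL=16 → turn +1·90°
n=1: pose=(5,-2,N); sL=32/9, sR=160/13; mL=-1856/117, mR=-1024/117; mL+mR=-320/13 → advance -1; mR−mL=64/9 → turn +1·90°
n=2: pose=(5,-3,W); sL=80/13, sR=80/17; mL=-2400/221, mR=320/221; mL+mR=-160/17 → advance -1; mR−mL=160/13 → turn +1·90°
n=3: pose=(6,-3,S); sL=160, sR=32/5; mL=-832/5, mR=768/5; mL+mR=-64/5 → advance -1; mR−mL=320 → turn +1·90°
n=4: pose=(6,-2,E); sL=8, sR=40; mL=-48, mR=-32; mL+mR=-80 → advance -1; mR−mL=16 → turn +1·90°
n=5: pose=(5,-2,N); sL=32/9, sR=160/13; mL=-1856/117, mR=-1024/117; mL+mR=-320/13 → advance -1; mR−mL=64/9 → turn +1·90°
n=6: pose=(5,-3,W); sL=80/13, sR=80/17; mL=-2400/221, mR=320/221; mL+mR=-160/17 → advance -1; mR−mL=160/13 → turn +1·90°

0 8 40 -48 -32 6 -2 E
1 32/9 160/13 -1856/117 -1024/117 5 -2 N
2 80/13 80/17 -2400/221 320/221 5 -3 W
3 160 32/5 -832/5 768/5 6 -3 S
4 8 40 -48 -32 6 -2 E
5 32/9 160/13 -1856/117 -1024/117 5 -2 N
6 80/13 80/17 -2400/221 320/221 5 -3 W
final 6 -3 S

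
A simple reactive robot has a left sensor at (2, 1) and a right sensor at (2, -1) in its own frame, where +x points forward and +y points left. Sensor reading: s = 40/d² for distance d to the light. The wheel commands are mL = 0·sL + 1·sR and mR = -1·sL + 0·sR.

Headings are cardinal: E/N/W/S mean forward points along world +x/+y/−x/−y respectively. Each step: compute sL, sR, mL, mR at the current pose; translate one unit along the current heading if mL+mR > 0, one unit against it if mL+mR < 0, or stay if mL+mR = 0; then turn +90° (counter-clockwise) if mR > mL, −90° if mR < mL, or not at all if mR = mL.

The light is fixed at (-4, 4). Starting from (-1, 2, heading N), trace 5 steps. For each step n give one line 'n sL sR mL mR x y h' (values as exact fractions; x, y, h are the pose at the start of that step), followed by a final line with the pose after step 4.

0 10 5/2 5/2 -10 -1 2 N
1 40/29 40/41 40/41 -40/29 -1 1 E
2 20/17 20/13 20/13 -20/17 -2 1 S
3 8/5 40/9 40/9 -8/5 -2 0 W
4 10 5 5 -10 -3 0 N
final -3 -1 E

n=0: pose=(-1,2,N); sL=10, sR=5/2; mL=5/2, mR=-10; mL+mR=-15/2 → advance -1; mR−mL=-25/2 → turn -1·90°
n=1: pose=(-1,1,E); sL=40/29, sR=40/41; mL=40/41, mR=-40/29; mL+mR=-480/1189 → advance -1; mR−mL=-2800/1189 → turn -1·90°
n=2: pose=(-2,1,S); sL=20/17, sR=20/13; mL=20/13, mR=-20/17; mL+mR=80/221 → advance +1; mR−mL=-600/221 → turn -1·90°
n=3: pose=(-2,0,W); sL=8/5, sR=40/9; mL=40/9, mR=-8/5; mL+mR=128/45 → advance +1; mR−mL=-272/45 → turn -1·90°
n=4: pose=(-3,0,N); sL=10, sR=5; mL=5, mR=-10; mL+mR=-5 → advance -1; mR−mL=-15 → turn -1·90°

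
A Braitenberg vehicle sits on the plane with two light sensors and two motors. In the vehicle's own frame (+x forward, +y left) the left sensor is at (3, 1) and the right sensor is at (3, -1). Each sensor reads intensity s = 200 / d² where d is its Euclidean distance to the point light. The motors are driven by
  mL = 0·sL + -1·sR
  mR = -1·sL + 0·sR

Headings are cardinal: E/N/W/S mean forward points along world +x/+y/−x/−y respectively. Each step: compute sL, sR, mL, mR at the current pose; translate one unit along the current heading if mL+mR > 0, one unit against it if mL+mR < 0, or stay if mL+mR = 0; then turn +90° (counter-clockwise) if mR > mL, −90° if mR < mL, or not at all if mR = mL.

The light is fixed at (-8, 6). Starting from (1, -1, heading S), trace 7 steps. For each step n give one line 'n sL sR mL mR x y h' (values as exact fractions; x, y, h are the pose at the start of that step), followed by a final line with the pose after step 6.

n=0: pose=(1,-1,S); sL=1, sR=50/41; mL=-50/41, mR=-1; mL+mR=-91/41 → advance -1; mR−mL=9/41 → turn +1·90°
n=1: pose=(1,0,E); sL=200/169, sR=200/193; mL=-200/193, mR=-200/169; mL+mR=-72400/32617 → advance -1; mR−mL=-4800/32617 → turn -1·90°
n=2: pose=(0,0,S); sL=100/81, sR=20/13; mL=-20/13, mR=-100/81; mL+mR=-2920/1053 → advance -1; mR−mL=320/1053 → turn +1·90°
n=3: pose=(0,1,E); sL=200/137, sR=200/157; mL=-200/157, mR=-200/137; mL+mR=-58800/21509 → advance -1; mR−mL=-4000/21509 → turn -1·90°
n=4: pose=(-1,1,S); sL=25/16, sR=2; mL=-2, mR=-25/16; mL+mR=-57/16 → advance -1; mR−mL=7/16 → turn +1·90°
n=5: pose=(-1,2,E); sL=200/109, sR=8/5; mL=-8/5, mR=-200/109; mL+mR=-1872/545 → advance -1; mR−mL=-128/545 → turn -1·90°
n=6: pose=(-2,2,S); sL=100/49, sR=100/37; mL=-100/37, mR=-100/49; mL+mR=-8600/1813 → advance -1; mR−mL=1200/1813 → turn +1·90°

0 1 50/41 -50/41 -1 1 -1 S
1 200/169 200/193 -200/193 -200/169 1 0 E
2 100/81 20/13 -20/13 -100/81 0 0 S
3 200/137 200/157 -200/157 -200/137 0 1 E
4 25/16 2 -2 -25/16 -1 1 S
5 200/109 8/5 -8/5 -200/109 -1 2 E
6 100/49 100/37 -100/37 -100/49 -2 2 S
final -2 3 E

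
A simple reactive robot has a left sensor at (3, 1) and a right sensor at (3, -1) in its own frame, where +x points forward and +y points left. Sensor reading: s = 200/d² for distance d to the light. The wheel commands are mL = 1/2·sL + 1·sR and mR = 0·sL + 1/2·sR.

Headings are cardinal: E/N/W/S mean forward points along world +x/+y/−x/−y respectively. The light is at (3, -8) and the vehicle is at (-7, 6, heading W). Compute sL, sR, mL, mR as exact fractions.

left sensor world pos  = (-10, 5); dL² = 338
right sensor world pos = (-10, 7); dR² = 394
sL = 200/338 = 100/169
sR = 200/394 = 100/197
mL = 1/2·sL + 1·sR = 26750/33293
mR = 0·sL + 1/2·sR = 50/197

100/169 100/197 26750/33293 50/197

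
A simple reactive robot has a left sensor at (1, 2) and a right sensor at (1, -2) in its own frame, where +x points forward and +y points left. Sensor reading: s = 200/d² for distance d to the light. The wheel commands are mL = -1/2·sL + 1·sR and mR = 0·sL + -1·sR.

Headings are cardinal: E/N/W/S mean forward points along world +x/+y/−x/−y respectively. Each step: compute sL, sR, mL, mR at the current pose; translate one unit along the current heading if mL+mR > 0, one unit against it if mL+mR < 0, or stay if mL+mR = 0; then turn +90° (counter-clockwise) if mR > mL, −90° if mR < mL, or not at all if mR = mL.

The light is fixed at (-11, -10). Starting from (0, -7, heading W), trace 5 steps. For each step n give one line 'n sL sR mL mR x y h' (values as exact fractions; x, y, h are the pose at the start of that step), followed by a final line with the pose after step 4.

0 200/101 8/5 308/505 -8/5 0 -7 W
1 50/29 50/53 125/1537 -50/53 1 -7 N
2 40/37 200/169 4020/6253 -200/169 1 -8 E
3 20/17 100/41 1290/697 -100/41 0 -8 S
4 200/101 8/5 308/505 -8/5 0 -7 W
final 1 -7 N

n=0: pose=(0,-7,W); sL=200/101, sR=8/5; mL=308/505, mR=-8/5; mL+mR=-100/101 → advance -1; mR−mL=-1116/505 → turn -1·90°
n=1: pose=(1,-7,N); sL=50/29, sR=50/53; mL=125/1537, mR=-50/53; mL+mR=-25/29 → advance -1; mR−mL=-1575/1537 → turn -1·90°
n=2: pose=(1,-8,E); sL=40/37, sR=200/169; mL=4020/6253, mR=-200/169; mL+mR=-20/37 → advance -1; mR−mL=-11420/6253 → turn -1·90°
n=3: pose=(0,-8,S); sL=20/17, sR=100/41; mL=1290/697, mR=-100/41; mL+mR=-10/17 → advance -1; mR−mL=-2990/697 → turn -1·90°
n=4: pose=(0,-7,W); sL=200/101, sR=8/5; mL=308/505, mR=-8/5; mL+mR=-100/101 → advance -1; mR−mL=-1116/505 → turn -1·90°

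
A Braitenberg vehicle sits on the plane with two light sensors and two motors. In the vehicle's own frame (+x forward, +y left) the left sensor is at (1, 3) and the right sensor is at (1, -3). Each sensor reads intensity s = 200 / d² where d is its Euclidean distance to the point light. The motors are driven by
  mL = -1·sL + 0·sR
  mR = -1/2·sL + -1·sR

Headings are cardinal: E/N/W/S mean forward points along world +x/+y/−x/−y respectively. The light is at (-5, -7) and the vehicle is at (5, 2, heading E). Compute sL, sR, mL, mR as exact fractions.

left sensor world pos  = (6, 5); dL² = 265
right sensor world pos = (6, -1); dR² = 157
sL = 200/265 = 40/53
sR = 200/157 = 200/157
mL = -1·sL + 0·sR = -40/53
mR = -1/2·sL + -1·sR = -13740/8321

40/53 200/157 -40/53 -13740/8321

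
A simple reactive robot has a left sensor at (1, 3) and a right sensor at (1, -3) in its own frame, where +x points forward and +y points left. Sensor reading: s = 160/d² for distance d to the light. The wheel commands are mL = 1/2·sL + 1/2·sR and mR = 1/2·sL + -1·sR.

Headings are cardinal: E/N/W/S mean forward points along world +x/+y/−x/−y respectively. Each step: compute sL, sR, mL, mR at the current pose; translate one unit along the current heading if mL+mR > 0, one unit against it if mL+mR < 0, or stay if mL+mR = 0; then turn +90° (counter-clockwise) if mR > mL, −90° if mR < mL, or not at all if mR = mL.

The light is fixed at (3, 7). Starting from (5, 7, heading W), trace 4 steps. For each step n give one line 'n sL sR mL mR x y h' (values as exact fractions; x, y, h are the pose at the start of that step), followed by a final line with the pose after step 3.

n=0: pose=(5,7,W); sL=16, sR=16; mL=16, mR=-8; mL+mR=8 → advance +1; mR−mL=-24 → turn -1·90°
n=1: pose=(4,7,N); sL=32, sR=160/17; mL=352/17, mR=112/17; mL+mR=464/17 → advance +1; mR−mL=-240/17 → turn -1·90°
n=2: pose=(4,8,E); sL=8, sR=20; mL=14, mR=-16; mL+mR=-2 → advance -1; mR−mL=-30 → turn -1·90°
n=3: pose=(3,8,S); sL=160/9, sR=160/9; mL=160/9, mR=-80/9; mL+mR=80/9 → advance +1; mR−mL=-80/3 → turn -1·90°

0 16 16 16 -8 5 7 W
1 32 160/17 352/17 112/17 4 7 N
2 8 20 14 -16 4 8 E
3 160/9 160/9 160/9 -80/9 3 8 S
final 3 7 W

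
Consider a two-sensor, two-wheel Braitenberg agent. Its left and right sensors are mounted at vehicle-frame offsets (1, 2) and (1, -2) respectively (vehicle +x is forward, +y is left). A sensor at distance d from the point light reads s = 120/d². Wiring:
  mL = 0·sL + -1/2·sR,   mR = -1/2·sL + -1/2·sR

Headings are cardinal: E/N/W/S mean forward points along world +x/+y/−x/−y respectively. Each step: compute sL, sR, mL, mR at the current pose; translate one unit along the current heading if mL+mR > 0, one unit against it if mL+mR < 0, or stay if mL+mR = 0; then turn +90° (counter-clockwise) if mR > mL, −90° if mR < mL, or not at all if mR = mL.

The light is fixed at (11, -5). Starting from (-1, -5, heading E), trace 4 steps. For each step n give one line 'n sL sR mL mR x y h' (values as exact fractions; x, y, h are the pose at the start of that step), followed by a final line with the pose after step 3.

n=0: pose=(-1,-5,E); sL=24/25, sR=24/25; mL=-12/25, mR=-24/25; mL+mR=-36/25 → advance -1; mR−mL=-12/25 → turn -1·90°
n=1: pose=(-2,-5,S); sL=60/61, sR=60/113; mL=-30/113, mR=-5220/6893; mL+mR=-7050/6893 → advance -1; mR−mL=-30/61 → turn -1·90°
n=2: pose=(-2,-4,W); sL=120/197, sR=24/41; mL=-12/41, mR=-4824/8077; mL+mR=-7188/8077 → advance -1; mR−mL=-60/197 → turn -1·90°
n=3: pose=(-1,-4,N); sL=3/5, sR=15/13; mL=-15/26, mR=-57/65; mL+mR=-189/130 → advance -1; mR−mL=-3/10 → turn -1·90°

0 24/25 24/25 -12/25 -24/25 -1 -5 E
1 60/61 60/113 -30/113 -5220/6893 -2 -5 S
2 120/197 24/41 -12/41 -4824/8077 -2 -4 W
3 3/5 15/13 -15/26 -57/65 -1 -4 N
final -1 -5 E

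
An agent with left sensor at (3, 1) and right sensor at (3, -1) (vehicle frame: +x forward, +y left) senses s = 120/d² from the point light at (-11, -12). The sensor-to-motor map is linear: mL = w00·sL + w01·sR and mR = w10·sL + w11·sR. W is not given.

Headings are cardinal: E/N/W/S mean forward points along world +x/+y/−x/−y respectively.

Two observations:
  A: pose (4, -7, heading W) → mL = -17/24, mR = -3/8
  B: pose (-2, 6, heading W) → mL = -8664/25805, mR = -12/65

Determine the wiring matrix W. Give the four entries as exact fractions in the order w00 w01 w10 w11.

-1/2 -1/2 -1/2 0

obs A: pose=(4,-7,W) → sL=3/4, sR=2/3, mL=-17/24, mR=-3/8
obs B: pose=(-2,6,W) → sL=24/65, sR=120/397, mL=-8664/25805, mR=-12/65
sensor matrix S = [[3/4, 2/3], [24/65, 120/397]]; det S = -502/25805
solve [mL_A; mL_B] = S·[w00; w01] and [mR_A; mR_B] = S·[w10; w11]:
  w00 = -1/2, w01 = -1/2, w10 = -1/2, w11 = 0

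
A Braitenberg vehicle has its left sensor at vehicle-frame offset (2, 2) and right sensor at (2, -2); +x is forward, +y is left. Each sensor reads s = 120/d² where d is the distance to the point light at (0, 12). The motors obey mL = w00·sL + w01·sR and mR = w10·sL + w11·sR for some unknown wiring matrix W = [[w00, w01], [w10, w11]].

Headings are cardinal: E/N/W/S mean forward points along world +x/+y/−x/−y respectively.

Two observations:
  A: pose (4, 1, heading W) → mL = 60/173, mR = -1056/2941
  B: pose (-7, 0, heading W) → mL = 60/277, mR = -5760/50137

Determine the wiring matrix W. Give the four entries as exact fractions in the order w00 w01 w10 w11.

1/2 0 1/2 -1/2

obs A: pose=(4,1,W) → sL=120/173, sR=24/17, mL=60/173, mR=-1056/2941
obs B: pose=(-7,0,W) → sL=120/277, sR=120/181, mL=60/277, mR=-5760/50137
sensor matrix S = [[120/173, 24/17], [120/277, 120/181]]; det S = -22371840/147452917
solve [mL_A; mL_B] = S·[w00; w01] and [mR_A; mR_B] = S·[w10; w11]:
  w00 = 1/2, w01 = 0, w10 = 1/2, w11 = -1/2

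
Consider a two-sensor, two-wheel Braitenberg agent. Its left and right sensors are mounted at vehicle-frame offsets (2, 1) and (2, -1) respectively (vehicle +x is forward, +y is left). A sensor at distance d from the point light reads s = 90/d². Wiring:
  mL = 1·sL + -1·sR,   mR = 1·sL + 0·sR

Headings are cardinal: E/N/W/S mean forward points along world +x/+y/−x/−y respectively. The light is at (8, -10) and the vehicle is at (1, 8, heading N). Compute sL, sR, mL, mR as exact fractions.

left sensor world pos  = (0, 10); dL² = 464
right sensor world pos = (2, 10); dR² = 436
sL = 90/464 = 45/232
sR = 90/436 = 45/218
mL = 1·sL + -1·sR = -315/25288
mR = 1·sL + 0·sR = 45/232

45/232 45/218 -315/25288 45/232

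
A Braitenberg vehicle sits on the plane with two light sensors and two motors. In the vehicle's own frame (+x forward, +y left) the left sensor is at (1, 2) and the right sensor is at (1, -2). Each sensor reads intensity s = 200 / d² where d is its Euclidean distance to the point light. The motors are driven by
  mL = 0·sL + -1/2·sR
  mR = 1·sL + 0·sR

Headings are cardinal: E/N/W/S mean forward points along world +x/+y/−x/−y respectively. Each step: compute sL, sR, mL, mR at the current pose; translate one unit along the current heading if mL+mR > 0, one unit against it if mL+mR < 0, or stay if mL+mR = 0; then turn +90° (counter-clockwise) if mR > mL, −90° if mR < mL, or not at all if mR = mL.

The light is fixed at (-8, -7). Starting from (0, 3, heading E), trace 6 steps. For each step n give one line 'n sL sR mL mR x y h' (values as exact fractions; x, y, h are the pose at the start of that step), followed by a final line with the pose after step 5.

n=0: pose=(0,3,E); sL=8/9, sR=40/29; mL=-20/29, mR=8/9; mL+mR=52/261 → advance +1; mR−mL=412/261 → turn +1·90°
n=1: pose=(1,3,N); sL=20/17, sR=100/121; mL=-50/121, mR=20/17; mL+mR=1570/2057 → advance +1; mR−mL=3270/2057 → turn +1·90°
n=2: pose=(1,4,W); sL=40/29, sR=200/233; mL=-100/233, mR=40/29; mL+mR=6420/6757 → advance +1; mR−mL=12220/6757 → turn +1·90°
n=3: pose=(0,4,S); sL=1, sR=25/17; mL=-25/34, mR=1; mL+mR=9/34 → advance +1; mR−mL=59/34 → turn +1·90°
n=4: pose=(0,3,E); sL=8/9, sR=40/29; mL=-20/29, mR=8/9; mL+mR=52/261 → advance +1; mR−mL=412/261 → turn +1·90°
n=5: pose=(1,3,N); sL=20/17, sR=100/121; mL=-50/121, mR=20/17; mL+mR=1570/2057 → advance +1; mR−mL=3270/2057 → turn +1·90°

0 8/9 40/29 -20/29 8/9 0 3 E
1 20/17 100/121 -50/121 20/17 1 3 N
2 40/29 200/233 -100/233 40/29 1 4 W
3 1 25/17 -25/34 1 0 4 S
4 8/9 40/29 -20/29 8/9 0 3 E
5 20/17 100/121 -50/121 20/17 1 3 N
final 1 4 W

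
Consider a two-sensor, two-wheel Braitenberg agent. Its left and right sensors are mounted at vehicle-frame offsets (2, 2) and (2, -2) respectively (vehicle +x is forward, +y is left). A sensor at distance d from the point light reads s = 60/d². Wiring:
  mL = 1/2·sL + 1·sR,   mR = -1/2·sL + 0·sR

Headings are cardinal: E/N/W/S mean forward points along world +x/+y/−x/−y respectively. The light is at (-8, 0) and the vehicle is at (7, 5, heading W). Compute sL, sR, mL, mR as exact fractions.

30/89 30/109 4305/9701 -15/89

left sensor world pos  = (5, 3); dL² = 178
right sensor world pos = (5, 7); dR² = 218
sL = 60/178 = 30/89
sR = 60/218 = 30/109
mL = 1/2·sL + 1·sR = 4305/9701
mR = -1/2·sL + 0·sR = -15/89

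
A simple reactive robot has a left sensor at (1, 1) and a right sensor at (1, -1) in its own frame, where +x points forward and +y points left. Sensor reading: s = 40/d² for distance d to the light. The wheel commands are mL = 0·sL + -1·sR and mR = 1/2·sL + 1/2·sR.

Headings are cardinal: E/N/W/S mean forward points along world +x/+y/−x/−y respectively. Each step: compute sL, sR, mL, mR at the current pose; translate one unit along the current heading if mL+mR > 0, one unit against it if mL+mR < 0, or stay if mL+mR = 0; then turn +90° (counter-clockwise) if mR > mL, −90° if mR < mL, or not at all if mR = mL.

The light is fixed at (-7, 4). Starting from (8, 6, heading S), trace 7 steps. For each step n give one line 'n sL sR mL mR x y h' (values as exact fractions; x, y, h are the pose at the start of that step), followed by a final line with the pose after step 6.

0 40/257 40/197 -40/197 9080/50629 8 6 S
1 5/34 2/13 -2/13 133/884 8 7 E
2 8/37 40/241 -40/241 1704/8917 7 7 N
3 20/89 20/97 -20/97 1860/8633 7 8 W
4 8/41 40/153 -40/153 1432/6273 6 8 S
5 5/29 10/53 -10/53 555/3074 6 9 E
6 40/157 8/41 -8/41 1448/6437 5 9 N
final 5 10 W

n=0: pose=(8,6,S); sL=40/257, sR=40/197; mL=-40/197, mR=9080/50629; mL+mR=-1200/50629 → advance -1; mR−mL=19360/50629 → turn +1·90°
n=1: pose=(8,7,E); sL=5/34, sR=2/13; mL=-2/13, mR=133/884; mL+mR=-3/884 → advance -1; mR−mL=269/884 → turn +1·90°
n=2: pose=(7,7,N); sL=8/37, sR=40/241; mL=-40/241, mR=1704/8917; mL+mR=224/8917 → advance +1; mR−mL=3184/8917 → turn +1·90°
n=3: pose=(7,8,W); sL=20/89, sR=20/97; mL=-20/97, mR=1860/8633; mL+mR=80/8633 → advance +1; mR−mL=3640/8633 → turn +1·90°
n=4: pose=(6,8,S); sL=8/41, sR=40/153; mL=-40/153, mR=1432/6273; mL+mR=-208/6273 → advance -1; mR−mL=1024/2091 → turn +1·90°
n=5: pose=(6,9,E); sL=5/29, sR=10/53; mL=-10/53, mR=555/3074; mL+mR=-25/3074 → advance -1; mR−mL=1135/3074 → turn +1·90°
n=6: pose=(5,9,N); sL=40/157, sR=8/41; mL=-8/41, mR=1448/6437; mL+mR=192/6437 → advance +1; mR−mL=2704/6437 → turn +1·90°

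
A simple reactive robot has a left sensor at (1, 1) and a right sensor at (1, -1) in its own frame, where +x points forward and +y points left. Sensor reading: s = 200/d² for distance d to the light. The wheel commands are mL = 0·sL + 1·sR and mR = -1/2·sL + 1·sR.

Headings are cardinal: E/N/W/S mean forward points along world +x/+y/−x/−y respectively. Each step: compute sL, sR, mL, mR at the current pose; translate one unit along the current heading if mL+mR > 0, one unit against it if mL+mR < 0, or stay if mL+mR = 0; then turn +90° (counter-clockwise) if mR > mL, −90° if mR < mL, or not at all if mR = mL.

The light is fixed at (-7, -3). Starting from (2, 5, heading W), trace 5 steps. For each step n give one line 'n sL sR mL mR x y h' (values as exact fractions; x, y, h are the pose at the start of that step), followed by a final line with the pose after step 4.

0 200/113 40/29 40/29 1620/3277 2 5 W
1 20/13 100/81 100/81 490/1053 1 5 N
2 200/181 40/29 40/29 4340/5249 1 6 E
3 50/41 25/16 25/16 625/656 2 6 S
4 200/113 40/29 40/29 1620/3277 2 5 W
final 1 5 N

n=0: pose=(2,5,W); sL=200/113, sR=40/29; mL=40/29, mR=1620/3277; mL+mR=6140/3277 → advance +1; mR−mL=-100/113 → turn -1·90°
n=1: pose=(1,5,N); sL=20/13, sR=100/81; mL=100/81, mR=490/1053; mL+mR=1790/1053 → advance +1; mR−mL=-10/13 → turn -1·90°
n=2: pose=(1,6,E); sL=200/181, sR=40/29; mL=40/29, mR=4340/5249; mL+mR=11580/5249 → advance +1; mR−mL=-100/181 → turn -1·90°
n=3: pose=(2,6,S); sL=50/41, sR=25/16; mL=25/16, mR=625/656; mL+mR=825/328 → advance +1; mR−mL=-25/41 → turn -1·90°
n=4: pose=(2,5,W); sL=200/113, sR=40/29; mL=40/29, mR=1620/3277; mL+mR=6140/3277 → advance +1; mR−mL=-100/113 → turn -1·90°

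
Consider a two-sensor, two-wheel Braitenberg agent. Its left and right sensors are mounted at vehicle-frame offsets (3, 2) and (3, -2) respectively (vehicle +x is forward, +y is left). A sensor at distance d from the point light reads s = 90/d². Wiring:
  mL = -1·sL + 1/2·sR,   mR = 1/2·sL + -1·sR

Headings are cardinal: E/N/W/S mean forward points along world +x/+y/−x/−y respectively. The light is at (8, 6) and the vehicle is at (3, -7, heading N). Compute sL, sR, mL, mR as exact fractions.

90/149 90/109 -3105/16241 -8505/16241

left sensor world pos  = (1, -4); dL² = 149
right sensor world pos = (5, -4); dR² = 109
sL = 90/149 = 90/149
sR = 90/109 = 90/109
mL = -1·sL + 1/2·sR = -3105/16241
mR = 1/2·sL + -1·sR = -8505/16241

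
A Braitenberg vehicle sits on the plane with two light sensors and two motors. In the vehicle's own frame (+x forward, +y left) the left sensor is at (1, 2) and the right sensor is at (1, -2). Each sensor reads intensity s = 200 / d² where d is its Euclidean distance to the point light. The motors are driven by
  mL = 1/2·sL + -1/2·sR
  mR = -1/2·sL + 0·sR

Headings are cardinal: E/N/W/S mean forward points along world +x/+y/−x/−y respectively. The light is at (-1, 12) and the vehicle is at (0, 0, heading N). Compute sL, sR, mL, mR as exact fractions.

100/61 20/13 40/793 -50/61

left sensor world pos  = (-2, 1); dL² = 122
right sensor world pos = (2, 1); dR² = 130
sL = 200/122 = 100/61
sR = 200/130 = 20/13
mL = 1/2·sL + -1/2·sR = 40/793
mR = -1/2·sL + 0·sR = -50/61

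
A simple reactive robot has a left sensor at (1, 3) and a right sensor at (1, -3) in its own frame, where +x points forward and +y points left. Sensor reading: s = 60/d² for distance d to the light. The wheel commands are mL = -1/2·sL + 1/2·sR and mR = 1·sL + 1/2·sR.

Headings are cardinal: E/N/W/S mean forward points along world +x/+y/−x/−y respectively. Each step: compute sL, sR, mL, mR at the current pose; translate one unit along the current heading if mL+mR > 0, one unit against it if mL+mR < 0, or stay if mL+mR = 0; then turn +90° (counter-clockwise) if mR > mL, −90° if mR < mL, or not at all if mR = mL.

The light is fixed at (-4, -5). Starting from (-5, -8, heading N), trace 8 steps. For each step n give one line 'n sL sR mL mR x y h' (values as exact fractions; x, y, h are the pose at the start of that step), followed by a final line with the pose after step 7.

0 3 15/2 9/4 27/4 -5 -8 N
1 60/29 12 144/29 234/29 -5 -7 W
2 6 30/17 -36/17 117/17 -6 -7 S
3 60 60/37 -1080/37 2250/37 -6 -8 E
4 3 15/2 9/4 27/4 -5 -8 N
5 60/29 12 144/29 234/29 -5 -7 W
6 6 30/17 -36/17 117/17 -6 -7 S
7 60 60/37 -1080/37 2250/37 -6 -8 E
final -5 -8 N

n=0: pose=(-5,-8,N); sL=3, sR=15/2; mL=9/4, mR=27/4; mL+mR=9 → advance +1; mR−mL=9/2 → turn +1·90°
n=1: pose=(-5,-7,W); sL=60/29, sR=12; mL=144/29, mR=234/29; mL+mR=378/29 → advance +1; mR−mL=90/29 → turn +1·90°
n=2: pose=(-6,-7,S); sL=6, sR=30/17; mL=-36/17, mR=117/17; mL+mR=81/17 → advance +1; mR−mL=9 → turn +1·90°
n=3: pose=(-6,-8,E); sL=60, sR=60/37; mL=-1080/37, mR=2250/37; mL+mR=1170/37 → advance +1; mR−mL=90 → turn +1·90°
n=4: pose=(-5,-8,N); sL=3, sR=15/2; mL=9/4, mR=27/4; mL+mR=9 → advance +1; mR−mL=9/2 → turn +1·90°
n=5: pose=(-5,-7,W); sL=60/29, sR=12; mL=144/29, mR=234/29; mL+mR=378/29 → advance +1; mR−mL=90/29 → turn +1·90°
n=6: pose=(-6,-7,S); sL=6, sR=30/17; mL=-36/17, mR=117/17; mL+mR=81/17 → advance +1; mR−mL=9 → turn +1·90°
n=7: pose=(-6,-8,E); sL=60, sR=60/37; mL=-1080/37, mR=2250/37; mL+mR=1170/37 → advance +1; mR−mL=90 → turn +1·90°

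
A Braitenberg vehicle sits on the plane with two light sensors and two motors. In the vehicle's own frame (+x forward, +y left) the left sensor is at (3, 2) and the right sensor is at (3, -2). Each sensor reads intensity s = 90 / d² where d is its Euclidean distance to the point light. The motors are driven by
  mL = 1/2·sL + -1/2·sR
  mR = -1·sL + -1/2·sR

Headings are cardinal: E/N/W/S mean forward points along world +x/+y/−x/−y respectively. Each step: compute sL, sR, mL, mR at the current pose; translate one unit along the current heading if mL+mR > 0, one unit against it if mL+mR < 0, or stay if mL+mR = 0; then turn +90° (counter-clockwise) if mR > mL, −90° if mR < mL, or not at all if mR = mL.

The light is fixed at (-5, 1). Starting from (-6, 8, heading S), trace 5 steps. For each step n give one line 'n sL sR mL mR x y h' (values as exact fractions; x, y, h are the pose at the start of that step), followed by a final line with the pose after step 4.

0 90/17 18/5 72/85 -603/85 -6 8 S
1 45/26 45/58 180/377 -3195/1508 -6 9 W
2 18/25 18/25 0 -27/25 -5 9 N
3 1 45/17 -14/17 -79/34 -5 8 E
4 90/17 18/5 72/85 -603/85 -6 8 S
final -6 9 W

n=0: pose=(-6,8,S); sL=90/17, sR=18/5; mL=72/85, mR=-603/85; mL+mR=-531/85 → advance -1; mR−mL=-135/17 → turn -1·90°
n=1: pose=(-6,9,W); sL=45/26, sR=45/58; mL=180/377, mR=-3195/1508; mL+mR=-2475/1508 → advance -1; mR−mL=-135/52 → turn -1·90°
n=2: pose=(-5,9,N); sL=18/25, sR=18/25; mL=0, mR=-27/25; mL+mR=-27/25 → advance -1; mR−mL=-27/25 → turn -1·90°
n=3: pose=(-5,8,E); sL=1, sR=45/17; mL=-14/17, mR=-79/34; mL+mR=-107/34 → advance -1; mR−mL=-3/2 → turn -1·90°
n=4: pose=(-6,8,S); sL=90/17, sR=18/5; mL=72/85, mR=-603/85; mL+mR=-531/85 → advance -1; mR−mL=-135/17 → turn -1·90°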